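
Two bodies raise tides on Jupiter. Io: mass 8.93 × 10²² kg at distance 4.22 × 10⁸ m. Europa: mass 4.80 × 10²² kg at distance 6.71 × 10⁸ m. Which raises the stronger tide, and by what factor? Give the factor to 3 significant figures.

Io, by a factor of ≈ 7.48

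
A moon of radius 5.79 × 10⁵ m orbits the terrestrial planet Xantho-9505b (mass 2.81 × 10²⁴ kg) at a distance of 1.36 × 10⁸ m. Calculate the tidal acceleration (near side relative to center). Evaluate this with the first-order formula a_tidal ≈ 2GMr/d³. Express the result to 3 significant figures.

8.63 × 10⁻⁵ m/s²

a_tidal = 2GMr/d³
        = 2 × (6.674 × 10⁻¹¹) × (2.81 × 10²⁴) × (5.79 × 10⁵) / (1.36 × 10⁸)³
        = 8.63 × 10⁻⁵ m/s²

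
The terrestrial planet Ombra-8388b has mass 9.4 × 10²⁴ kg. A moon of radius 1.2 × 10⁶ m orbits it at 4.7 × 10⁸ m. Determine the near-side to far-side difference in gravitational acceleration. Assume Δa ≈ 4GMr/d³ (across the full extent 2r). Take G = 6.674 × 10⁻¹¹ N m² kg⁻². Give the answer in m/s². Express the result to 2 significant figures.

Differencing GM/(d−r)² and GM/(d+r)² to first order in r/d gives 4GMr/d³.
Δa = 4GMr/d³
   = 4 × (6.674 × 10⁻¹¹) × (9.4 × 10²⁴) × (1.2 × 10⁶) / (4.7 × 10⁸)³
   = 2.9 × 10⁻⁵ m/s²

2.9 × 10⁻⁵ m/s²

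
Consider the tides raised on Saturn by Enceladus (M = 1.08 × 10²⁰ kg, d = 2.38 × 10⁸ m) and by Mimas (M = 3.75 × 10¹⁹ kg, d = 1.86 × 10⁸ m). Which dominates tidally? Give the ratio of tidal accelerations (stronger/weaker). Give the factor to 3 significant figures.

Enceladus, by a factor of ≈ 1.37

The tide-raising term goes as M/d³ (the gradient of a 1/d² field).
Enceladus: (1.08 × 10²⁰) / (2.38 × 10⁸)³ = 8.011 × 10⁻⁶
Mimas: (3.75 × 10¹⁹) / (1.86 × 10⁸)³ = 5.828 × 10⁻⁶
Ratio (larger/smaller) = 1.37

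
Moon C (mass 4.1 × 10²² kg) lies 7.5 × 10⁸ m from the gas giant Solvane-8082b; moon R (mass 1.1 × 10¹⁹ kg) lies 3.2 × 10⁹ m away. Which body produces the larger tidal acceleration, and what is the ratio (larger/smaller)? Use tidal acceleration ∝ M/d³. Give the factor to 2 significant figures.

The tide-raising term goes as M/d³ (the gradient of a 1/d² field).
Moon C: (4.1 × 10²²) / (7.5 × 10⁸)³ = 9.719 × 10⁻⁵
Moon R: (1.1 × 10¹⁹) / (3.2 × 10⁹)³ = 3.357 × 10⁻¹⁰
Ratio (larger/smaller) = 2.9 × 10⁵

Moon C, by a factor of ≈ 2.9 × 10⁵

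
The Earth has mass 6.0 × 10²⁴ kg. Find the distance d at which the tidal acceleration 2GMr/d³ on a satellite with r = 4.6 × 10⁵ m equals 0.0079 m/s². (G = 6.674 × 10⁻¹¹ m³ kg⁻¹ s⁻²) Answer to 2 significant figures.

2GMr/d³ = a_tidal  ⇒  d = (2GMr / a_tidal)^(1/3)
d = (2 × 6.674×10⁻¹¹ × (6.0 × 10²⁴) × (4.6 × 10⁵) / (0.0079))^(1/3)
  = 3.6 × 10⁷ m

3.6 × 10⁷ m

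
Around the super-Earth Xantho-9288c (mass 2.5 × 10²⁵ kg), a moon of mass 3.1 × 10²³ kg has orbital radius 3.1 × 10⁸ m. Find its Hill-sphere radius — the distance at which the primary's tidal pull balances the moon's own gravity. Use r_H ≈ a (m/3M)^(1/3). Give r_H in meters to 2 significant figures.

r_H ≈ a (m/3M)^(1/3)
    = (3.1 × 10⁸) × (3.1 × 10²³ / (3 × 2.5 × 10²⁵))^(1/3)
    = 5.0 × 10⁷ m

5.0 × 10⁷ m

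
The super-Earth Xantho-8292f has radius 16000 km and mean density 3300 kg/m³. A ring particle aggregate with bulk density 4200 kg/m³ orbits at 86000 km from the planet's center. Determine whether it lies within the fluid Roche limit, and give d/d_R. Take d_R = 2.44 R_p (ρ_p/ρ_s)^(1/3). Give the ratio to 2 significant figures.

outside; d/d_R ≈ 2.4

d_R = 2.44 × (16000 km) × (3300/4200)^(1/3) = 36020 km
d/d_R = (86000) / (36020) = 2.4
Since d/d_R > 1, the body is outside the Roche limit.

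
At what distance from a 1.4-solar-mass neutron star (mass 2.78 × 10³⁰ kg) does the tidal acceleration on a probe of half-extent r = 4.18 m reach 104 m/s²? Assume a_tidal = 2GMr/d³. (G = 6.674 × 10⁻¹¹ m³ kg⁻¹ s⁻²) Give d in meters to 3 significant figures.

2GMr/d³ = a_tidal  ⇒  d = (2GMr / a_tidal)^(1/3)
d = (2 × 6.674×10⁻¹¹ × (2.78 × 10³⁰) × (4.18) / (104))^(1/3)
  = 2.46 × 10⁶ m

2.46 × 10⁶ m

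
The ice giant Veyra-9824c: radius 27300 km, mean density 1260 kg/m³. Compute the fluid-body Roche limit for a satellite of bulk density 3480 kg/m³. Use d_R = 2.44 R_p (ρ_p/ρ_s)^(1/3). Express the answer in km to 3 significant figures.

47500 km

d_R = 2.44 × 27300 km × (1260/3480)^(1/3)
    = 47500 km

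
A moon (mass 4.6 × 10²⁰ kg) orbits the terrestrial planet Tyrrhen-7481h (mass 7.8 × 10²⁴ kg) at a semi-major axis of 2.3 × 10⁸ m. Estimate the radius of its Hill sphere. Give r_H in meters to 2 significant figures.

r_H ≈ a (m/3M)^(1/3)
    = (2.3 × 10⁸) × (4.6 × 10²⁰ / (3 × 7.8 × 10²⁴))^(1/3)
    = 6.2 × 10⁶ m

6.2 × 10⁶ m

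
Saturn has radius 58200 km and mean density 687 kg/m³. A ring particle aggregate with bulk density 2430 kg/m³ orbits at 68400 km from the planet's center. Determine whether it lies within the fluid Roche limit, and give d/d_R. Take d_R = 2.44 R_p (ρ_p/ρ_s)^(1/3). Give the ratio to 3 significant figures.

inside; d/d_R ≈ 0.734

d_R = 2.44 × (58200 km) × (687/2430)^(1/3) = 93200 km
d/d_R = (68400) / (93200) = 0.734
Since d/d_R < 1, the body is inside the Roche limit.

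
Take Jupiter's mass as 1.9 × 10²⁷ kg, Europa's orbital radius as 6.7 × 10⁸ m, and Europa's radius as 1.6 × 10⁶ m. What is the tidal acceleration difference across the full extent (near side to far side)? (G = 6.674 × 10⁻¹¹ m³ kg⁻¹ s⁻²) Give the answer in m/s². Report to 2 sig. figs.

2.7 × 10⁻³ m/s²

Δa = 4GMr/d³
   = 4 × (6.674 × 10⁻¹¹) × (1.9 × 10²⁷) × (1.6 × 10⁶) / (6.7 × 10⁸)³
   = 2.7 × 10⁻³ m/s²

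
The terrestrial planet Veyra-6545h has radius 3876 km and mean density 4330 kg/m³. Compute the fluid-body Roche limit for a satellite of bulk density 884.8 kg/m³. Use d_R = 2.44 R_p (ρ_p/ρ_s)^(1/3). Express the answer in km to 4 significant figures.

d_R = 2.44 × 3876 km × (4330/884.8)^(1/3)
    = 16060 km

16060 km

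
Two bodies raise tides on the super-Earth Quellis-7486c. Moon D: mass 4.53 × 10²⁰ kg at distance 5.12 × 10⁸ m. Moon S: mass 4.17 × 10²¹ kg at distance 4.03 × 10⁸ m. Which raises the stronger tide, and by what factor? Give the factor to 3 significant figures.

Moon S, by a factor of ≈ 18.9

Tidal acceleration ∝ M/d³, so compare M/d³ for each.
Moon D: (4.53 × 10²⁰) / (5.12 × 10⁸)³ = 3.375 × 10⁻⁶
Moon S: (4.17 × 10²¹) / (4.03 × 10⁸)³ = 6.371 × 10⁻⁵
Ratio (larger/smaller) = 18.9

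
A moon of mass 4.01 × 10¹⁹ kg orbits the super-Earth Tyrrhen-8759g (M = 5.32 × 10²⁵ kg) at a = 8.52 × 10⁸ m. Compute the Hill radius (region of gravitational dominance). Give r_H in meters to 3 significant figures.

r_H ≈ a (m/3M)^(1/3)
    = (8.52 × 10⁸) × (4.01 × 10¹⁹ / (3 × 5.32 × 10²⁵))^(1/3)
    = 5.38 × 10⁶ m

5.38 × 10⁶ m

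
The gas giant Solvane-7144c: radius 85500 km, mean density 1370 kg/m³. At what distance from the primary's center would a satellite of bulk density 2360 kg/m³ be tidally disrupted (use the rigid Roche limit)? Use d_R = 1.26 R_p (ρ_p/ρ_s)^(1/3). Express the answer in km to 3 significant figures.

d_R = 1.26 × 85500 km × (1370/2360)^(1/3)
    = 89900 km

89900 km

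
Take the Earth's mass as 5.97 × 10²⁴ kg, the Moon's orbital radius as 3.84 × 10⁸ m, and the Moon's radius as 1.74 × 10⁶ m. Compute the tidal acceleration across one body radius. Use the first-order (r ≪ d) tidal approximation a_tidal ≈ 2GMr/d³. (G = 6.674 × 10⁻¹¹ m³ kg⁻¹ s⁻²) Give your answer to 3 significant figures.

2.45 × 10⁻⁵ m/s²

Δg = 2GMr/d³
   = 2 × (6.674 × 10⁻¹¹) × (5.97 × 10²⁴) × (1.74 × 10⁶) / (3.84 × 10⁸)³
   = 2.45 × 10⁻⁵ m/s²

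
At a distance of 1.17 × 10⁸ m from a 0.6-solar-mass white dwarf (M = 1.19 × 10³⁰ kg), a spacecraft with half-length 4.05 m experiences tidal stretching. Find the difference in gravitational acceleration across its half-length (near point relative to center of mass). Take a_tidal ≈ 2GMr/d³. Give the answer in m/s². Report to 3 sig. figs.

4.02 × 10⁻⁴ m/s²

Differencing GM/(d−r)² and GM/d² to first order in r/d gives 2GMr/d³.
a_tidal = 2GMr/d³
        = 2 × (6.674 × 10⁻¹¹) × (1.19 × 10³⁰) × (4.05) / (1.17 × 10⁸)³
        = 4.02 × 10⁻⁴ m/s²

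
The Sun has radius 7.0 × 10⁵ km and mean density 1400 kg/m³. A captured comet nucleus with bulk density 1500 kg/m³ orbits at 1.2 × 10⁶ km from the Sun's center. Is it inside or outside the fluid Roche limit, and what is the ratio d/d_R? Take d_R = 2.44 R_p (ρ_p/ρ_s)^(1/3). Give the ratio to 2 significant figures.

d_R = 2.44 × (7.0 × 10⁵ km) × (1400/1500)^(1/3) = 1.669 × 10⁶ km
d/d_R = (1.2 × 10⁶) / (1.669 × 10⁶) = 0.72
Since d/d_R < 1, the body is inside the Roche limit.

inside; d/d_R ≈ 0.72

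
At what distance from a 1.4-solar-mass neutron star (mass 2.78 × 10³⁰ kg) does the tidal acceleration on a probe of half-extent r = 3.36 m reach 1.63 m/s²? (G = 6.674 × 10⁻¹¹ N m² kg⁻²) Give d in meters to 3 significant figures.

9.15 × 10⁶ m

2GMr/d³ = a_tidal  ⇒  d = (2GMr / a_tidal)^(1/3)
d = (2 × 6.674×10⁻¹¹ × (2.78 × 10³⁰) × (3.36) / (1.63))^(1/3)
  = 9.15 × 10⁶ m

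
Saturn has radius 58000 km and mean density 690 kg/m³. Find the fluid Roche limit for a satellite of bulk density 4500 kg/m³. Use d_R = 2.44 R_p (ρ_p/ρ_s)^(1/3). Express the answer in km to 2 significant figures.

76000 km

d_R = 2.44 × 58000 km × (690/4500)^(1/3)
    = 76000 km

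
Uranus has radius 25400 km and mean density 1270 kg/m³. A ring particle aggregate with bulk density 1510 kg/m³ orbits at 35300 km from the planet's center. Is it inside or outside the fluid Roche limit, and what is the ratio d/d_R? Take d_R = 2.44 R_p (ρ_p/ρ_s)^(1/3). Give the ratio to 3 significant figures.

inside; d/d_R ≈ 0.603

d_R = 2.44 × (25400 km) × (1270/1510)^(1/3) = 58500 km
d/d_R = (35300) / (58500) = 0.603
Since d/d_R < 1, the body is inside the Roche limit.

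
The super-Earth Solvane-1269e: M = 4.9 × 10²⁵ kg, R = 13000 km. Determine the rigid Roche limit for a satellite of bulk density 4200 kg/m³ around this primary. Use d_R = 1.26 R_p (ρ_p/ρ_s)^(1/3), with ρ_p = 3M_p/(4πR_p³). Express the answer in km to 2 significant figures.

18000 km

ρ_p = 3M_p/(4πR_p³) = 3 × (4.9 × 10²⁵) / (4π × (1.3 × 10⁷ m)³) = 5300 kg/m³
d_R = 1.26 × 13000 km × (5300/4200)^(1/3)
    = 18000 km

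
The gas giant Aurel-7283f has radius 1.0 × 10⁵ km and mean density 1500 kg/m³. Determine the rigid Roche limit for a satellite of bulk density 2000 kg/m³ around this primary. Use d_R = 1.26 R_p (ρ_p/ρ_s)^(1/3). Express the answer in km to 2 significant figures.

1.1 × 10⁵ km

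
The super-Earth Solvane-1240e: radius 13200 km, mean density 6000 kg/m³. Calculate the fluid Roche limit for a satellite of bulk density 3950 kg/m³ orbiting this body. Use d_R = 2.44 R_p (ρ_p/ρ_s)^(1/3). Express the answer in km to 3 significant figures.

37000 km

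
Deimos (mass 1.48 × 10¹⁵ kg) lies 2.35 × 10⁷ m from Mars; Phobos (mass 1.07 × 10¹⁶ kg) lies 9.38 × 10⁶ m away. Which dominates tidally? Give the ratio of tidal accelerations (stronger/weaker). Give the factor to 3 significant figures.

Phobos, by a factor of ≈ 114

Tidal stretch scales as M/d³; compute that for each body.
Deimos: (1.48 × 10¹⁵) / (2.35 × 10⁷)³ = 1.140 × 10⁻⁷
Phobos: (1.07 × 10¹⁶) / (9.38 × 10⁶)³ = 1.297 × 10⁻⁵
Ratio (larger/smaller) = 114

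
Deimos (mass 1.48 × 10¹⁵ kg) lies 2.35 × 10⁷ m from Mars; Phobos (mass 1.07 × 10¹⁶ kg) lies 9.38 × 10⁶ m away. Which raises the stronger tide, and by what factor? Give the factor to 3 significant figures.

Phobos, by a factor of ≈ 114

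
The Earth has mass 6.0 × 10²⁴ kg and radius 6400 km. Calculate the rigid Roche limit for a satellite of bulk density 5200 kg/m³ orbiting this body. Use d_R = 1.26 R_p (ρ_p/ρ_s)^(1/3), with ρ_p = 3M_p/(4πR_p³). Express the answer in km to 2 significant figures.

ρ_p = 3M_p/(4πR_p³) = 3 × (6.0 × 10²⁴) / (4π × (6.4 × 10⁶ m)³) = 5500 kg/m³
d_R = 1.26 × 6400 km × (5500/5200)^(1/3)
    = 8200 km

8200 km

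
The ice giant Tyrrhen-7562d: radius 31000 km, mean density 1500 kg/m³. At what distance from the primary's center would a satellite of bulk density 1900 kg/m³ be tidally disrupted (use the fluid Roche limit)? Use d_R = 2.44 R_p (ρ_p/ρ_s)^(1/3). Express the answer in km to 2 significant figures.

70000 km

d_R = 2.44 × 31000 km × (1500/1900)^(1/3)
    = 70000 km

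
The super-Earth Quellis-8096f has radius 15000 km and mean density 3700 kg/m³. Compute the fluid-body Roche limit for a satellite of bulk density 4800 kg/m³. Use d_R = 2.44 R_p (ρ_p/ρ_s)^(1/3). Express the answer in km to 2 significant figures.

d_R = 2.44 × 15000 km × (3700/4800)^(1/3)
    = 34000 km

34000 km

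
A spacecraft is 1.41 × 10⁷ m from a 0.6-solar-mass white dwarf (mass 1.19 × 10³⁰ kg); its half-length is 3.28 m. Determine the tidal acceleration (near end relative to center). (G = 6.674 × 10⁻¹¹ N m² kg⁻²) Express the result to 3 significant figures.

1.86 × 10⁻¹ m/s²

a_tidal = 2GMr/d³
        = 2 × (6.674 × 10⁻¹¹) × (1.19 × 10³⁰) × (3.28) / (1.41 × 10⁷)³
        = 1.86 × 10⁻¹ m/s²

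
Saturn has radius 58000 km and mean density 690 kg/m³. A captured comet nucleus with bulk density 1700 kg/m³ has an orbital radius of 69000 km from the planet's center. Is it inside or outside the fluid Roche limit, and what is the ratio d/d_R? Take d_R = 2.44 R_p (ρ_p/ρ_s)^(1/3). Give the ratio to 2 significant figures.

inside; d/d_R ≈ 0.66

d_R = 2.44 × (58000 km) × (690/1700)^(1/3) = 1.048 × 10⁵ km
d/d_R = (69000) / (1.048 × 10⁵) = 0.66
Since d/d_R < 1, the body is inside the Roche limit.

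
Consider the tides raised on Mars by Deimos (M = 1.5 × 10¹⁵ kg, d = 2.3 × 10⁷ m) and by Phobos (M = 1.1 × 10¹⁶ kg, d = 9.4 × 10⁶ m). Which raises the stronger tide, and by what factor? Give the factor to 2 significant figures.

Phobos, by a factor of ≈ 110

Compare M/d³ for the two perturbers:
Deimos: (1.5 × 10¹⁵) / (2.3 × 10⁷)³ = 1.233 × 10⁻⁷
Phobos: (1.1 × 10¹⁶) / (9.4 × 10⁶)³ = 1.324 × 10⁻⁵
Ratio (larger/smaller) = 110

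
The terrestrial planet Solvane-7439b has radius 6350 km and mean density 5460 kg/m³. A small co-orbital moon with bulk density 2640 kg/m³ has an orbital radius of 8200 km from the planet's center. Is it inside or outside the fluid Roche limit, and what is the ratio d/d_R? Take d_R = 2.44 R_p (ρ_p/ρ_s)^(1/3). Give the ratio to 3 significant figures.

inside; d/d_R ≈ 0.415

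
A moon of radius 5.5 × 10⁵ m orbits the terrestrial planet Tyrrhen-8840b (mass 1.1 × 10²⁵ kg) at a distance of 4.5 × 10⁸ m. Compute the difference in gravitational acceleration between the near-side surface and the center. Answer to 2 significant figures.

Δa = 2GMr/d³
   = 2 × (6.674 × 10⁻¹¹) × (1.1 × 10²⁵) × (5.5 × 10⁵) / (4.5 × 10⁸)³
   = 8.9 × 10⁻⁶ m/s²

8.9 × 10⁻⁶ m/s²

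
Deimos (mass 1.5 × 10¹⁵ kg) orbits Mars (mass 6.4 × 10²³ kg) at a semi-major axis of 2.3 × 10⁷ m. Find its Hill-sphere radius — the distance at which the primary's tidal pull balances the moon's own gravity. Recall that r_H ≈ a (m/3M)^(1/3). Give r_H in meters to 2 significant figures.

r_H ≈ a (m/3M)^(1/3)
    = (2.3 × 10⁷) × (1.5 × 10¹⁵ / (3 × 6.4 × 10²³))^(1/3)
    = 2.1 × 10⁴ m

2.1 × 10⁴ m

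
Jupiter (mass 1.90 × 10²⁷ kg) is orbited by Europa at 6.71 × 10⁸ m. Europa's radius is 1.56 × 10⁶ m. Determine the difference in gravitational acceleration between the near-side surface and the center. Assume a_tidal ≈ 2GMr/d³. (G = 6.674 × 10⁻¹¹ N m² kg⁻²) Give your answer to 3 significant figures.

1.31 × 10⁻³ m/s²

Since r ≪ d, expand the inverse-square field across one radius to get the leading 2GMr/d³ term.
a_tidal = 2GMr/d³
        = 2 × (6.674 × 10⁻¹¹) × (1.90 × 10²⁷) × (1.56 × 10⁶) / (6.71 × 10⁸)³
        = 1.31 × 10⁻³ m/s²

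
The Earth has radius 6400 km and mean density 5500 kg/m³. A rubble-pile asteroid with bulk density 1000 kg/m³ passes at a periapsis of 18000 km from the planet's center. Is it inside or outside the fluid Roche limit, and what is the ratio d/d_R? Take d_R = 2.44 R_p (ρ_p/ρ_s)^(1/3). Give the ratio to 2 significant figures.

d_R = 2.44 × (6400 km) × (5500/1000)^(1/3) = 27560 km
d/d_R = (18000) / (27560) = 0.65
Since d/d_R < 1, the body is inside the Roche limit.

inside; d/d_R ≈ 0.65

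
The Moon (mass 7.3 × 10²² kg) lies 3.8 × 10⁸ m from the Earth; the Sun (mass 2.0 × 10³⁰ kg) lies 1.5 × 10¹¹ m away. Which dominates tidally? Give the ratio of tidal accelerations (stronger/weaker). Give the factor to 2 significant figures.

The Moon, by a factor of ≈ 2.2

Compare M/d³ for the two perturbers:
The Moon: (7.3 × 10²²) / (3.8 × 10⁸)³ = 1.330 × 10⁻³
The Sun: (2.0 × 10³⁰) / (1.5 × 10¹¹)³ = 5.926 × 10⁻⁴
Ratio (larger/smaller) = 2.2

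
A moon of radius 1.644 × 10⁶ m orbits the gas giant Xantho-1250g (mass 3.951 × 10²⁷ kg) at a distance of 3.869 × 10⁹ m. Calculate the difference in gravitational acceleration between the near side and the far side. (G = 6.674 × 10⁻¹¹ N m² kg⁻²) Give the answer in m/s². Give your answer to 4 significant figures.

2.994 × 10⁻⁵ m/s²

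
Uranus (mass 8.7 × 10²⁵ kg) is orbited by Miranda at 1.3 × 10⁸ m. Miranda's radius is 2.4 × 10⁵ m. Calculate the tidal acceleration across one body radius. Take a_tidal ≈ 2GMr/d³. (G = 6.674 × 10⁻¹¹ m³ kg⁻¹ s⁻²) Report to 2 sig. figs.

1.3 × 10⁻³ m/s²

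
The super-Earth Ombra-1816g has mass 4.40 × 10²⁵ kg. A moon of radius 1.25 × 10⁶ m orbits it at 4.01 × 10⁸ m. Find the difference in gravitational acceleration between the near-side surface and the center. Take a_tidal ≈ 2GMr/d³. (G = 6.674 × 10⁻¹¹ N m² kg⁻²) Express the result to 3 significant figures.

Δg = 2GMr/d³
   = 2 × (6.674 × 10⁻¹¹) × (4.40 × 10²⁵) × (1.25 × 10⁶) / (4.01 × 10⁸)³
   = 1.14 × 10⁻⁴ m/s²

1.14 × 10⁻⁴ m/s²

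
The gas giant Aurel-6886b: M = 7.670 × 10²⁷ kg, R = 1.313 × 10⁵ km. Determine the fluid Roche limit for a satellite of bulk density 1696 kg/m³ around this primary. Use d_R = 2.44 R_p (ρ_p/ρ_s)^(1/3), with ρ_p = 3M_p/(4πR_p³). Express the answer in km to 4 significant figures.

ρ_p = 3M_p/(4πR_p³) = 3 × (7.670 × 10²⁷) / (4π × (1.313 × 10⁸ m)³) = 808.9 kg/m³
d_R = 2.44 × 1.313 × 10⁵ km × (808.9/1696)^(1/3)
    = 2.503 × 10⁵ km

2.503 × 10⁵ km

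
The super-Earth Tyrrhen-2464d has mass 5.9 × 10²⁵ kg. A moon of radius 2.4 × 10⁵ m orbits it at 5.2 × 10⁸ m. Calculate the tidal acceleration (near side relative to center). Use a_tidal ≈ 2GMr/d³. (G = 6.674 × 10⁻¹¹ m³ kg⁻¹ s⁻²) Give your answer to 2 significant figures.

The tidal stretch is the gradient of GM/d² times the body's extent r, hence the 1/d³ dependence.
a_tidal = 2GMr/d³
        = 2 × (6.674 × 10⁻¹¹) × (5.9 × 10²⁵) × (2.4 × 10⁵) / (5.2 × 10⁸)³
        = 1.3 × 10⁻⁵ m/s²

1.3 × 10⁻⁵ m/s²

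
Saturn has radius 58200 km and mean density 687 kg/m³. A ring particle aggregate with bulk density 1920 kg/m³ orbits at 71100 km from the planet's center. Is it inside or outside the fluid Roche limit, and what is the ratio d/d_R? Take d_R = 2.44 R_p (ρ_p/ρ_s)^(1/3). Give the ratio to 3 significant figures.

d_R = 2.44 × (58200 km) × (687/1920)^(1/3) = 1.008 × 10⁵ km
d/d_R = (71100) / (1.008 × 10⁵) = 0.705
Since d/d_R < 1, the body is inside the Roche limit.

inside; d/d_R ≈ 0.705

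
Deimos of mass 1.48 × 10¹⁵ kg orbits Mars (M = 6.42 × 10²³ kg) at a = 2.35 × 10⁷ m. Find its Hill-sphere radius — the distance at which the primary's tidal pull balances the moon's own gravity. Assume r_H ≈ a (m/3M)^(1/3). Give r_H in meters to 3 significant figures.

2.15 × 10⁴ m

r_H ≈ a (m/3M)^(1/3)
    = (2.35 × 10⁷) × (1.48 × 10¹⁵ / (3 × 6.42 × 10²³))^(1/3)
    = 2.15 × 10⁴ m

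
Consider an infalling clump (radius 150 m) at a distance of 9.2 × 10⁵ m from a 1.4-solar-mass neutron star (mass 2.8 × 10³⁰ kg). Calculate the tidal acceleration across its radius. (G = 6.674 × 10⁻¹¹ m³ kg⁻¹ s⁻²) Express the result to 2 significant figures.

7.2 × 10⁴ m/s²

Δg = 2GMr/d³
   = 2 × (6.674 × 10⁻¹¹) × (2.8 × 10³⁰) × (150) / (9.2 × 10⁵)³
   = 7.2 × 10⁴ m/s²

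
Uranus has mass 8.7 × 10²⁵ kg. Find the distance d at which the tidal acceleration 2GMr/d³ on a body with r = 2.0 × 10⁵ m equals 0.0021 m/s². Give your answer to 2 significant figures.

2GMr/d³ = a_tidal  ⇒  d = (2GMr / a_tidal)^(1/3)
d = (2 × 6.674×10⁻¹¹ × (8.7 × 10²⁵) × (2.0 × 10⁵) / (0.0021))^(1/3)
  = 1.0 × 10⁸ m

1.0 × 10⁸ m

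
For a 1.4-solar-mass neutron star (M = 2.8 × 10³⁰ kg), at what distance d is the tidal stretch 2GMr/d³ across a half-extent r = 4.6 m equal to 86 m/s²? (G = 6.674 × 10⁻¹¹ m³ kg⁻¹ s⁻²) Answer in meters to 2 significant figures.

2GMr/d³ = a_tidal  ⇒  d = (2GMr / a_tidal)^(1/3)
d = (2 × 6.674×10⁻¹¹ × (2.8 × 10³⁰) × (4.6) / (86))^(1/3)
  = 2.7 × 10⁶ m

2.7 × 10⁶ m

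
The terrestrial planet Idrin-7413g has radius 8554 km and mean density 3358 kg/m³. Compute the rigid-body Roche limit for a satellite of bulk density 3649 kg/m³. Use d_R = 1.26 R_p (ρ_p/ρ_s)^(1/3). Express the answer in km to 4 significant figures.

10480 km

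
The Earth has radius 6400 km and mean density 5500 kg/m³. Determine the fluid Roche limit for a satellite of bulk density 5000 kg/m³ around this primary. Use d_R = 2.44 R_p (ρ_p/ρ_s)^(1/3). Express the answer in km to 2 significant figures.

16000 km

d_R = 2.44 × 6400 km × (5500/5000)^(1/3)
    = 16000 km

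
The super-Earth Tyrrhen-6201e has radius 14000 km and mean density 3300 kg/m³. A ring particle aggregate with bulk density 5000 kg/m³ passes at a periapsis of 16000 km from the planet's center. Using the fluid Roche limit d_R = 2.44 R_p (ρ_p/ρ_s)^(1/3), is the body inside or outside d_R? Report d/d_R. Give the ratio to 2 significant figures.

inside; d/d_R ≈ 0.54

d_R = 2.44 × (14000 km) × (3300/5000)^(1/3) = 29740 km
d/d_R = (16000) / (29740) = 0.54
Since d/d_R < 1, the body is inside the Roche limit.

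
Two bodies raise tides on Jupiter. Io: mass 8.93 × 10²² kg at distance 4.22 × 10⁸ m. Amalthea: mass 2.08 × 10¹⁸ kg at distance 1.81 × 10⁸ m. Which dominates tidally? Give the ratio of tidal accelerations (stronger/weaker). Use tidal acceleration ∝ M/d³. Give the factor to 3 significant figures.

Io, by a factor of ≈ 3390

Tidal stretch scales as M/d³; compute that for each body.
Io: (8.93 × 10²²) / (4.22 × 10⁸)³ = 1.188 × 10⁻³
Amalthea: (2.08 × 10¹⁸) / (1.81 × 10⁸)³ = 3.508 × 10⁻⁷
Ratio (larger/smaller) = 3390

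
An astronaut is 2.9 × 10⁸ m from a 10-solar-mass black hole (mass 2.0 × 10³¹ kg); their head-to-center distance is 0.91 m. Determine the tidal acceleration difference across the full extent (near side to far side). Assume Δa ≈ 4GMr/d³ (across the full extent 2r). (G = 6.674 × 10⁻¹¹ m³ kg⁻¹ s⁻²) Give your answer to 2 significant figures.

a_tidal = 4GMr/d³
        = 4 × (6.674 × 10⁻¹¹) × (2.0 × 10³¹) × (0.91) / (2.9 × 10⁸)³
        = 2.0 × 10⁻⁴ m/s²

2.0 × 10⁻⁴ m/s²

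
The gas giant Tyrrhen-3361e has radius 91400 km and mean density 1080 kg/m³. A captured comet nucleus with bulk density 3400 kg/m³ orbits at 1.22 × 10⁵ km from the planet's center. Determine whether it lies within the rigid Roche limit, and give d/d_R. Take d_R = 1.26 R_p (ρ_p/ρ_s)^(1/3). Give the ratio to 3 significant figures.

outside; d/d_R ≈ 1.55

d_R = 1.26 × (91400 km) × (1080/3400)^(1/3) = 78580 km
d/d_R = (1.22 × 10⁵) / (78580) = 1.55
Since d/d_R > 1, the body is outside the Roche limit.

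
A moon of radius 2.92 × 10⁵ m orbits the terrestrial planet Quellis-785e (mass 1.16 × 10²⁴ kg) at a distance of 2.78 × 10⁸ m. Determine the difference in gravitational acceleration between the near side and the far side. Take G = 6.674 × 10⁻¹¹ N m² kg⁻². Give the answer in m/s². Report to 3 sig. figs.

Near-to-far spans 2r, so the tidal difference is twice the near-to-center value: 4GMr/d³.
a_tidal = 4GMr/d³
        = 4 × (6.674 × 10⁻¹¹) × (1.16 × 10²⁴) × (2.92 × 10⁵) / (2.78 × 10⁸)³
        = 4.21 × 10⁻⁶ m/s²

4.21 × 10⁻⁶ m/s²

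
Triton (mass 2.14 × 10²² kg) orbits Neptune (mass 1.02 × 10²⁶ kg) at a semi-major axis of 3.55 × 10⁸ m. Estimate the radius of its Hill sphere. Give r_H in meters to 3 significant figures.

r_H ≈ a (m/3M)^(1/3)
    = (3.55 × 10⁸) × (2.14 × 10²² / (3 × 1.02 × 10²⁶))^(1/3)
    = 1.46 × 10⁷ m

1.46 × 10⁷ m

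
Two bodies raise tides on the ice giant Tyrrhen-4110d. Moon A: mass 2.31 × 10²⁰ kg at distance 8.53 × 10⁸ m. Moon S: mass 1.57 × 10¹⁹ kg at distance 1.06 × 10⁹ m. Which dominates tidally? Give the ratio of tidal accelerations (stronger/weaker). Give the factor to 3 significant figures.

Moon A, by a factor of ≈ 28.2

The tide-raising term goes as M/d³ (the gradient of a 1/d² field).
Moon A: (2.31 × 10²⁰) / (8.53 × 10⁸)³ = 3.722 × 10⁻⁷
Moon S: (1.57 × 10¹⁹) / (1.06 × 10⁹)³ = 1.318 × 10⁻⁸
Ratio (larger/smaller) = 28.2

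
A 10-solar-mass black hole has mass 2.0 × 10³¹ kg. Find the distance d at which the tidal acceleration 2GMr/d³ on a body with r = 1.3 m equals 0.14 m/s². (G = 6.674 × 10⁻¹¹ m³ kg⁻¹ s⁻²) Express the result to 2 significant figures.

2GMr/d³ = a_tidal  ⇒  d = (2GMr / a_tidal)^(1/3)
d = (2 × 6.674×10⁻¹¹ × (2.0 × 10³¹) × (1.3) / (0.14))^(1/3)
  = 2.9 × 10⁷ m

2.9 × 10⁷ m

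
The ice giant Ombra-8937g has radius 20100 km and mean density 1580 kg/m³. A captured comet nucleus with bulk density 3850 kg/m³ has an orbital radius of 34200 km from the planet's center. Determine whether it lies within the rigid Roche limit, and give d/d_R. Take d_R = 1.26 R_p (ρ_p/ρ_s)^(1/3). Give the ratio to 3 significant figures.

outside; d/d_R ≈ 1.82

d_R = 1.26 × (20100 km) × (1580/3850)^(1/3) = 18820 km
d/d_R = (34200) / (18820) = 1.82
Since d/d_R > 1, the body is outside the Roche limit.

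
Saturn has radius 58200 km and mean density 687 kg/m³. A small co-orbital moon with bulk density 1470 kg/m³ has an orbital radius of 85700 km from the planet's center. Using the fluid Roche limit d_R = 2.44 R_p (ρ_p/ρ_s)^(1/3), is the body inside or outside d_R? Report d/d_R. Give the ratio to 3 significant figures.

inside; d/d_R ≈ 0.778

d_R = 2.44 × (58200 km) × (687/1470)^(1/3) = 1.102 × 10⁵ km
d/d_R = (85700) / (1.102 × 10⁵) = 0.778
Since d/d_R < 1, the body is inside the Roche limit.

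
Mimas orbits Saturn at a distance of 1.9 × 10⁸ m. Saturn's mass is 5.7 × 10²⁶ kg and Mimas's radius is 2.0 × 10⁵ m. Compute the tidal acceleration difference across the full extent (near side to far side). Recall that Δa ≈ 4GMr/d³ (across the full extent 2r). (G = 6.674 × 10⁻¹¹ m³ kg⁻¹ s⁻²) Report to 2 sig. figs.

4.4 × 10⁻³ m/s²

Differencing GM/(d−r)² and GM/(d+r)² to first order in r/d gives 4GMr/d³.
Δa = 4GMr/d³
   = 4 × (6.674 × 10⁻¹¹) × (5.7 × 10²⁶) × (2.0 × 10⁵) / (1.9 × 10⁸)³
   = 4.4 × 10⁻³ m/s²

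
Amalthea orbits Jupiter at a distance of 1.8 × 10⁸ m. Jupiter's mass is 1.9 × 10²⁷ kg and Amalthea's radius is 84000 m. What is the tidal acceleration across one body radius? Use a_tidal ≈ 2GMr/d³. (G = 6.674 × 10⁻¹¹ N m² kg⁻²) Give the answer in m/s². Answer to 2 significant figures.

Δg = 2GMr/d³
   = 2 × (6.674 × 10⁻¹¹) × (1.9 × 10²⁷) × (84000) / (1.8 × 10⁸)³
   = 3.7 × 10⁻³ m/s²

3.7 × 10⁻³ m/s²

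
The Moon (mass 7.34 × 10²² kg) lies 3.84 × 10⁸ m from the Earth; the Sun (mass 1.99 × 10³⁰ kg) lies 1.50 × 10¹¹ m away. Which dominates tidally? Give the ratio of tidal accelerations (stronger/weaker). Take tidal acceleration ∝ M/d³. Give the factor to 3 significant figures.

The Moon, by a factor of ≈ 2.20

The tide-raising term goes as M/d³ (the gradient of a 1/d² field).
The Moon: (7.34 × 10²²) / (3.84 × 10⁸)³ = 1.296 × 10⁻³
The Sun: (1.99 × 10³⁰) / (1.50 × 10¹¹)³ = 5.896 × 10⁻⁴
Ratio (larger/smaller) = 2.20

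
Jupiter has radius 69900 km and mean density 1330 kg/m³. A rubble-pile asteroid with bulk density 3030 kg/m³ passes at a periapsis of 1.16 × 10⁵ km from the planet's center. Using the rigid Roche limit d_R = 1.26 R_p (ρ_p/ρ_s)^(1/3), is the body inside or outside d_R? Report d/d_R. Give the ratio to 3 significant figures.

d_R = 1.26 × (69900 km) × (1330/3030)^(1/3) = 66930 km
d/d_R = (1.16 × 10⁵) / (66930) = 1.73
Since d/d_R > 1, the body is outside the Roche limit.

outside; d/d_R ≈ 1.73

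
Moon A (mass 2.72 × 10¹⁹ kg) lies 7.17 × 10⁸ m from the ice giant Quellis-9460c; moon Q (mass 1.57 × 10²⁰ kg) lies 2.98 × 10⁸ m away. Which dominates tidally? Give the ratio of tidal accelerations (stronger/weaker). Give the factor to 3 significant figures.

Tidal stretch scales as M/d³; compute that for each body.
Moon A: (2.72 × 10¹⁹) / (7.17 × 10⁸)³ = 7.379 × 10⁻⁸
Moon Q: (1.57 × 10²⁰) / (2.98 × 10⁸)³ = 5.933 × 10⁻⁶
Ratio (larger/smaller) = 80.4

Moon Q, by a factor of ≈ 80.4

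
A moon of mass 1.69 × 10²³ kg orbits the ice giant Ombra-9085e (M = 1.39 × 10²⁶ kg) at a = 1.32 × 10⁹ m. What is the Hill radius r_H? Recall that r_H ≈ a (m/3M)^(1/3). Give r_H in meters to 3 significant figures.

r_H ≈ a (m/3M)^(1/3)
    = (1.32 × 10⁹) × (1.69 × 10²³ / (3 × 1.39 × 10²⁶))^(1/3)
    = 9.77 × 10⁷ m

9.77 × 10⁷ m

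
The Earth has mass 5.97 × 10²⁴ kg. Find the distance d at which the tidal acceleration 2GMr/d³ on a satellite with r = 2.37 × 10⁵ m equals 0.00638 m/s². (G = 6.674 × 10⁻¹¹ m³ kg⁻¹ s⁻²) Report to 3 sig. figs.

3.09 × 10⁷ m

2GMr/d³ = a_tidal  ⇒  d = (2GMr / a_tidal)^(1/3)
d = (2 × 6.674×10⁻¹¹ × (5.97 × 10²⁴) × (2.37 × 10⁵) / (0.00638))^(1/3)
  = 3.09 × 10⁷ m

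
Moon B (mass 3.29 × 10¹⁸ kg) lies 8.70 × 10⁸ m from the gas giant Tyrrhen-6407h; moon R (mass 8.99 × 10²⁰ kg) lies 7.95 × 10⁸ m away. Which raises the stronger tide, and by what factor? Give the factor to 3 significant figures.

Moon R, by a factor of ≈ 358

Compare M/d³ for the two perturbers:
Moon B: (3.29 × 10¹⁸) / (8.70 × 10⁸)³ = 4.996 × 10⁻⁹
Moon R: (8.99 × 10²⁰) / (7.95 × 10⁸)³ = 1.789 × 10⁻⁶
Ratio (larger/smaller) = 358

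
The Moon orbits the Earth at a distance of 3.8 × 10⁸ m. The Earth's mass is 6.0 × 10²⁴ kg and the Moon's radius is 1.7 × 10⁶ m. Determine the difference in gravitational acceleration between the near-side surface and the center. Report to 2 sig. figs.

2.5 × 10⁻⁵ m/s²

Δa = 2GMr/d³
   = 2 × (6.674 × 10⁻¹¹) × (6.0 × 10²⁴) × (1.7 × 10⁶) / (3.8 × 10⁸)³
   = 2.5 × 10⁻⁵ m/s²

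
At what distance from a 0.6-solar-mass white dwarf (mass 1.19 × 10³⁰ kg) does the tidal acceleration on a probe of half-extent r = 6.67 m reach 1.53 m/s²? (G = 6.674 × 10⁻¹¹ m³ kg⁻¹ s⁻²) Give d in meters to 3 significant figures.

8.85 × 10⁶ m

2GMr/d³ = a_tidal  ⇒  d = (2GMr / a_tidal)^(1/3)
d = (2 × 6.674×10⁻¹¹ × (1.19 × 10³⁰) × (6.67) / (1.53))^(1/3)
  = 8.85 × 10⁶ m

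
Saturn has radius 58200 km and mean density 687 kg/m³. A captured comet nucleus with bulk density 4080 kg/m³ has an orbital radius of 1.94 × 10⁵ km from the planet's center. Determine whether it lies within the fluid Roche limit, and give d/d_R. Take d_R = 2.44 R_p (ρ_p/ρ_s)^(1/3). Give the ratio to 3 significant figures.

outside; d/d_R ≈ 2.47

d_R = 2.44 × (58200 km) × (687/4080)^(1/3) = 78420 km
d/d_R = (1.94 × 10⁵) / (78420) = 2.47
Since d/d_R > 1, the body is outside the Roche limit.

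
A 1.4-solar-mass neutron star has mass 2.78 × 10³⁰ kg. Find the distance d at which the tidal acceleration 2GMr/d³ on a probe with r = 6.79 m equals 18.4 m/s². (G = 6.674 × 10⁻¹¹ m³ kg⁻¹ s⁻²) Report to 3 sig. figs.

2GMr/d³ = a_tidal  ⇒  d = (2GMr / a_tidal)^(1/3)
d = (2 × 6.674×10⁻¹¹ × (2.78 × 10³⁰) × (6.79) / (18.4))^(1/3)
  = 5.15 × 10⁶ m

5.15 × 10⁶ m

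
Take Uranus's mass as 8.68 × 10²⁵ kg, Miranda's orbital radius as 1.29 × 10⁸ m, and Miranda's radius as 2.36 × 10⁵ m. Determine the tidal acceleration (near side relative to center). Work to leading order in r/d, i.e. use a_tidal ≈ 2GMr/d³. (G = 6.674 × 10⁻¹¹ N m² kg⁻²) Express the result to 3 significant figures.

Δa = 2GMr/d³
   = 2 × (6.674 × 10⁻¹¹) × (8.68 × 10²⁵) × (2.36 × 10⁵) / (1.29 × 10⁸)³
   = 1.27 × 10⁻³ m/s²

1.27 × 10⁻³ m/s²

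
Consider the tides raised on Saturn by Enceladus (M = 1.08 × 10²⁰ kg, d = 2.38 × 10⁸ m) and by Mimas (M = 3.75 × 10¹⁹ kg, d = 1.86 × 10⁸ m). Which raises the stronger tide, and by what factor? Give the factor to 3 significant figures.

Compare M/d³ for the two perturbers:
Enceladus: (1.08 × 10²⁰) / (2.38 × 10⁸)³ = 8.011 × 10⁻⁶
Mimas: (3.75 × 10¹⁹) / (1.86 × 10⁸)³ = 5.828 × 10⁻⁶
Ratio (larger/smaller) = 1.37

Enceladus, by a factor of ≈ 1.37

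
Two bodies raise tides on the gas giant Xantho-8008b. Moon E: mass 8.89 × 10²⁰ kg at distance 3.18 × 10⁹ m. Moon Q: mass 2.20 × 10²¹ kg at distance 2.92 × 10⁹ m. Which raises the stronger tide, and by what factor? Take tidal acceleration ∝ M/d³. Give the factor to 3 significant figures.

Moon Q, by a factor of ≈ 3.20

Tidal stretch scales as M/d³; compute that for each body.
Moon E: (8.89 × 10²⁰) / (3.18 × 10⁹)³ = 2.765 × 10⁻⁸
Moon Q: (2.20 × 10²¹) / (2.92 × 10⁹)³ = 8.836 × 10⁻⁸
Ratio (larger/smaller) = 3.20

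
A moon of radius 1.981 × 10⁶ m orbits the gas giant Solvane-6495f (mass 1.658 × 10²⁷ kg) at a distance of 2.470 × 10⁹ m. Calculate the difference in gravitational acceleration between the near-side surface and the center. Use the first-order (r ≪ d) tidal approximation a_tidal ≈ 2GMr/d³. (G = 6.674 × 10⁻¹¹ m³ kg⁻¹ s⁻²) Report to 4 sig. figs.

2.909 × 10⁻⁵ m/s²

Δa = 2GMr/d³
   = 2 × (6.674 × 10⁻¹¹) × (1.658 × 10²⁷) × (1.981 × 10⁶) / (2.470 × 10⁹)³
   = 2.909 × 10⁻⁵ m/s²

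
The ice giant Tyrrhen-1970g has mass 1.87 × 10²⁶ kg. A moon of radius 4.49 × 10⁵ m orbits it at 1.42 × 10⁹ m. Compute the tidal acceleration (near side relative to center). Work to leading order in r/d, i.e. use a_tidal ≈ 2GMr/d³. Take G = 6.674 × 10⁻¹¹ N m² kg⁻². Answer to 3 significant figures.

3.91 × 10⁻⁶ m/s²

Δa = 2GMr/d³
   = 2 × (6.674 × 10⁻¹¹) × (1.87 × 10²⁶) × (4.49 × 10⁵) / (1.42 × 10⁹)³
   = 3.91 × 10⁻⁶ m/s²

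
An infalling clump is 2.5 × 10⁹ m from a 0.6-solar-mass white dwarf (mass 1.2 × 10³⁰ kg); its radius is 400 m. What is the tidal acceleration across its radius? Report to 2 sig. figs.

a_tidal = 2GMr/d³
        = 2 × (6.674 × 10⁻¹¹) × (1.2 × 10³⁰) × (400) / (2.5 × 10⁹)³
        = 4.1 × 10⁻⁶ m/s²

4.1 × 10⁻⁶ m/s²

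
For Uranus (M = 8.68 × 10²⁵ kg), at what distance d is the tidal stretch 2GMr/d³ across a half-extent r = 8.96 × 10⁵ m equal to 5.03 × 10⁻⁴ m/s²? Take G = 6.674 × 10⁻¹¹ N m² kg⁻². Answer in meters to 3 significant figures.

2.74 × 10⁸ m

2GMr/d³ = a_tidal  ⇒  d = (2GMr / a_tidal)^(1/3)
d = (2 × 6.674×10⁻¹¹ × (8.68 × 10²⁵) × (8.96 × 10⁵) / (5.03 × 10⁻⁴))^(1/3)
  = 2.74 × 10⁸ m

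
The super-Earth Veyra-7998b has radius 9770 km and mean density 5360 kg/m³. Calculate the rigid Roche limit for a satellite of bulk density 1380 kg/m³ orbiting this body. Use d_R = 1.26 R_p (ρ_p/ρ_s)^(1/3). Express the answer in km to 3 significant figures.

d_R = 1.26 × 9770 km × (5360/1380)^(1/3)
    = 19400 km

19400 km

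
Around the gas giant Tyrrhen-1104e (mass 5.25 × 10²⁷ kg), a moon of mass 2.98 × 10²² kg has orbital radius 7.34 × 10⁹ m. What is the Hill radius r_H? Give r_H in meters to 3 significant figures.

r_H ≈ a (m/3M)^(1/3)
    = (7.34 × 10⁹) × (2.98 × 10²² / (3 × 5.25 × 10²⁷))^(1/3)
    = 9.08 × 10⁷ m

9.08 × 10⁷ m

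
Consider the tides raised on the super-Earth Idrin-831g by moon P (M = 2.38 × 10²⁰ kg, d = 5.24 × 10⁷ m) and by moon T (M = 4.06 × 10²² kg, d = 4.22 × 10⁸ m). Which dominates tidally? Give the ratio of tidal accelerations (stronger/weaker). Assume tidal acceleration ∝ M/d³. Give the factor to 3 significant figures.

Compare M/d³ for the two perturbers:
Moon P: (2.38 × 10²⁰) / (5.24 × 10⁷)³ = 1.654 × 10⁻³
Moon T: (4.06 × 10²²) / (4.22 × 10⁸)³ = 5.402 × 10⁻⁴
Ratio (larger/smaller) = 3.06

Moon P, by a factor of ≈ 3.06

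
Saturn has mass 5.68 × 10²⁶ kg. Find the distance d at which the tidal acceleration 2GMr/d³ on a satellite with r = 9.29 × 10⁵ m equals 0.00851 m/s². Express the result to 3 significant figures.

2.02 × 10⁸ m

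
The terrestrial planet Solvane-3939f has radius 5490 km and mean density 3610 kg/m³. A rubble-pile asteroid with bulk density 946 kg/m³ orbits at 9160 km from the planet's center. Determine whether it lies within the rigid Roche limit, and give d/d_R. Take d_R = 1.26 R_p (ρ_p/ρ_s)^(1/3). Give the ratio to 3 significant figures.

d_R = 1.26 × (5490 km) × (3610/946)^(1/3) = 10810 km
d/d_R = (9160) / (10810) = 0.847
Since d/d_R < 1, the body is inside the Roche limit.

inside; d/d_R ≈ 0.847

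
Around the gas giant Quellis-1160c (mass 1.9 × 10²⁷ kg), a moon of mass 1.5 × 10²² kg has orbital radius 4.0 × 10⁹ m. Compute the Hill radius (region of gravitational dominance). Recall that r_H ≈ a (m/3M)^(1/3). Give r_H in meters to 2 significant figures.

r_H ≈ a (m/3M)^(1/3)
    = (4.0 × 10⁹) × (1.5 × 10²² / (3 × 1.9 × 10²⁷))^(1/3)
    = 5.5 × 10⁷ m

5.5 × 10⁷ m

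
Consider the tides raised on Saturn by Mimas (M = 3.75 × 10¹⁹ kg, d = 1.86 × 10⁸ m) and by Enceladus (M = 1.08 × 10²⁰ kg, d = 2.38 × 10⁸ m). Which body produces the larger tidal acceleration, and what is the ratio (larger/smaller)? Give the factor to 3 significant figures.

Compare M/d³ for the two perturbers:
Mimas: (3.75 × 10¹⁹) / (1.86 × 10⁸)³ = 5.828 × 10⁻⁶
Enceladus: (1.08 × 10²⁰) / (2.38 × 10⁸)³ = 8.011 × 10⁻⁶
Ratio (larger/smaller) = 1.37

Enceladus, by a factor of ≈ 1.37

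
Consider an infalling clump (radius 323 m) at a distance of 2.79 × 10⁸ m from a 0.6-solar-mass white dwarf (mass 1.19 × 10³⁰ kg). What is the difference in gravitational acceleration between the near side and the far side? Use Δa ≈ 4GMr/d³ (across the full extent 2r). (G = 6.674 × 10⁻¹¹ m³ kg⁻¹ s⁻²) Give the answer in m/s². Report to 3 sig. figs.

Δa = 4GMr/d³
   = 4 × (6.674 × 10⁻¹¹) × (1.19 × 10³⁰) × (323) / (2.79 × 10⁸)³
   = 4.72 × 10⁻³ m/s²

4.72 × 10⁻³ m/s²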